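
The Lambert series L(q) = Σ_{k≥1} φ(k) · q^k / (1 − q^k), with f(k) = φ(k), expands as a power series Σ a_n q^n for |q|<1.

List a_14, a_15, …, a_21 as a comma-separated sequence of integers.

n=14: 14·1 7·2 2·7 1·14  φ→[6+6+1+1]=14
q^15  k|15↦φ(k): 1:1 3:2 5:4 15:8  a_15=15
[q^16] φ(1)=1,φ(2)=1,φ(4)=2,φ(8)=4,φ(16)=8 ⇒ 16
[q^17] φ(17)=16,φ(1)=1 ⇒ 17
n=18: 1·18 2·9 3·6 6·3 9·2 18·1  φ→[1+1+2+2+6+6]=18
d|19:{1,19}  Σφ=1+18=19
d|20:{20,10,5,4,2,1}  Σφ=8+4+4+2+1+1=20
[q^21] φ(21)=12,φ(7)=6,φ(3)=2,φ(1)=1 ⇒ 21

14, 15, 16, 17, 18, 19, 20, 21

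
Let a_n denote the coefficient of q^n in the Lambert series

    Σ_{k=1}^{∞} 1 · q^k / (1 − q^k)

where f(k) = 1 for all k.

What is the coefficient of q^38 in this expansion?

n=38: 38·1 19·2 2·19 1·38  f→[1+1+1+1]=4

a_38 = 4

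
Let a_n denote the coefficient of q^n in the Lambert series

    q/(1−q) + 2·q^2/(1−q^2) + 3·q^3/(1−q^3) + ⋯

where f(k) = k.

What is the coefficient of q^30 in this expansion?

n=30: 1·30 2·15 3·10 5·6 6·5 10·3 15·2 30·1  f→[1+2+3+5+6+10+15+30]=72

a_30 = 72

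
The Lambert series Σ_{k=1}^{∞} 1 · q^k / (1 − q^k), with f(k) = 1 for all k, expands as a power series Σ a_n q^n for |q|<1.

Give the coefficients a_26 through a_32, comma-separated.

4, 4, 6, 2, 8, 2, 6

[q^26] f(26)=1,f(13)=1,f(2)=1,f(1)=1 ⇒ 4
n=27: 27·1 9·3 3·9 1·27  f→[1+1+1+1]=4
d|28:{1,2,4,7,14,28}  Σf=1+1+1+1+1+1=6
d|29:{29,1}  Σf=1+1=2
[q^30] f(30)=1,f(15)=1,f(10)=1,f(6)=1,f(5)=1,f(3)=1,f(2)=1,f(1)=1 ⇒ 8
d|31:{31,1}  Σf=1+1=2
q^32  k|32↦f(k): 32:1 16:1 8:1 4:1 2:1 1:1  a_32=6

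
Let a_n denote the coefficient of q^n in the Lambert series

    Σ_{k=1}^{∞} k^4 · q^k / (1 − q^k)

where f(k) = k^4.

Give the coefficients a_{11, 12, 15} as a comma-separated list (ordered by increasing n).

14642, 22386, 51332

n=11: 1·11 11·1  f→[1+14641]=14642
q^12  k|12↦f(k): 1:1 2:16 3:81 4:256 6:1296 12:20736  a_12=22386
d|15:{1,3,5,15}  Σf=1+81+625+50625=51332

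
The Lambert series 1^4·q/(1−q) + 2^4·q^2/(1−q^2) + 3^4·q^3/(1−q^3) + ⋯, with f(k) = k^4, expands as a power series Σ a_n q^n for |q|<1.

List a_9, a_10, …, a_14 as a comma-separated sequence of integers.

6643, 10642, 14642, 22386, 28562, 40834

n=9: 9·1 3·3 1·9  f→[6561+81+1]=6643
[q^10] f(10)=10000,f(5)=625,f(2)=16,f(1)=1 ⇒ 10642
[q^11] f(1)=1,f(11)=14641 ⇒ 14642
q^12  k|12↦f(k): 1:1 2:16 3:81 4:256 6:1296 12:20736  a_12=22386
q^13  k|13↦f(k): 13:28561 1:1  a_13=28562
d|14:{1,2,7,14}  Σf=1+16+2401+38416=40834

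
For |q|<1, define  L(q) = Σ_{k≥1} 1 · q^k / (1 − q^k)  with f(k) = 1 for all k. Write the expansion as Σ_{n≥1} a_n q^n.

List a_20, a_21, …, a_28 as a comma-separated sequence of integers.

d|20:{1,2,4,5,10,20}  Σf=1+1+1+1+1+1=6
q^21  k|21↦f(k): 1:1 3:1 7:1 21:1  a_21=4
[q^22] f(22)=1,f(11)=1,f(2)=1,f(1)=1 ⇒ 4
d|23:{23,1}  Σf=1+1=2
n=24: 1·24 2·12 3·8 4·6 6·4 8·3 12·2 24·1  f→[1+1+1+1+1+1+1+1]=8
d|25:{25,5,1}  Σf=1+1+1=3
[q^26] f(26)=1,f(13)=1,f(2)=1,f(1)=1 ⇒ 4
q^27  k|27↦f(k): 27:1 9:1 3:1 1:1  a_27=4
[q^28] f(1)=1,f(2)=1,f(4)=1,f(7)=1,f(14)=1,f(28)=1 ⇒ 6

6, 4, 4, 2, 8, 3, 4, 4, 6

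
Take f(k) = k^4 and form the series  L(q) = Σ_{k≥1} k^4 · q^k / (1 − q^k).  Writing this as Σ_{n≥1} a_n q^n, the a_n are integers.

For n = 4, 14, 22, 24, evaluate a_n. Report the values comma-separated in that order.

d|4:{1,2,4}  Σf=1+16+256=273
q^14  k|14↦f(k): 14:38416 7:2401 2:16 1:1  a_14=40834
n=22: 22·1 11·2 2·11 1·22  f→[234256+14641+16+1]=248914
[q^24] f(24)=331776,f(12)=20736,f(8)=4096,f(6)=1296,f(4)=256,f(3)=81,f(2)=16,f(1)=1 ⇒ 358258

273, 40834, 248914, 358258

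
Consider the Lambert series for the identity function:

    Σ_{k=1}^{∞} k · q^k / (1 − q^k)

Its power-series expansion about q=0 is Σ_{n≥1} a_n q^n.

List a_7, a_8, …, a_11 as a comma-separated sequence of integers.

8, 15, 13, 18, 12

q^7  k|7↦f(k): 1:1 7:7  a_7=8
q^8  k|8↦f(k): 8:8 4:4 2:2 1:1  a_8=15
n=9: 9·1 3·3 1·9  f→[9+3+1]=13
[q^10] f(1)=1,f(2)=2,f(5)=5,f(10)=10 ⇒ 18
n=11: 11·1 1·11  f→[11+1]=12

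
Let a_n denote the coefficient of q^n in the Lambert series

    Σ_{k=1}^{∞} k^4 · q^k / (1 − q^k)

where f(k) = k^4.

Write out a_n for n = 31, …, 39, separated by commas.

[q^31] f(31)=923521,f(1)=1 ⇒ 923522
n=32: 1·32 2·16 4·8 8·4 16·2 32·1  f→[1+16+256+4096+65536+1048576]=1118481
[q^33] f(1)=1,f(3)=81,f(11)=14641,f(33)=1185921 ⇒ 1200644
n=34: 1·34 2·17 17·2 34·1  f→[1+16+83521+1336336]=1419874
q^35  k|35↦f(k): 35:1500625 7:2401 5:625 1:1  a_35=1503652
d|36:{36,18,12,9,6,4,3,2,1}  Σf=1679616+104976+20736+6561+1296+256+81+16+1=1813539
d|37:{1,37}  Σf=1+1874161=1874162
[q^38] f(38)=2085136,f(19)=130321,f(2)=16,f(1)=1 ⇒ 2215474
n=39: 39·1 13·3 3·13 1·39  f→[2313441+28561+81+1]=2342084

923522, 1118481, 1200644, 1419874, 1503652, 1813539, 1874162, 2215474, 2342084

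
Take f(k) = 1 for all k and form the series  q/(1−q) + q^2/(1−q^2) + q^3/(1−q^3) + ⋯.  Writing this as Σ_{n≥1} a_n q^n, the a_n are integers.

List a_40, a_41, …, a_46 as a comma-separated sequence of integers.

8, 2, 8, 2, 6, 6, 4

q^40  k|40↦f(k): 40:1 20:1 10:1 8:1 5:1 4:1 2:1 1:1  a_40=8
[q^41] f(1)=1,f(41)=1 ⇒ 2
q^42  k|42↦f(k): 1:1 2:1 3:1 6:1 7:1 14:1 21:1 42:1  a_42=8
d|43:{43,1}  Σf=1+1=2
n=44: 44·1 22·2 11·4 4·11 2·22 1·44  f→[1+1+1+1+1+1]=6
q^45  k|45↦f(k): 1:1 3:1 5:1 9:1 15:1 45:1  a_45=6
n=46: 46·1 23·2 2·23 1·46  f→[1+1+1+1]=4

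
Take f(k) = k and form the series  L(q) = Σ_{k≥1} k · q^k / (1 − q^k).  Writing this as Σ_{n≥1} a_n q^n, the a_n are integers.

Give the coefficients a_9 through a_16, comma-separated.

d|9:{1,3,9}  Σf=1+3+9=13
[q^10] f(1)=1,f(2)=2,f(5)=5,f(10)=10 ⇒ 18
q^11  k|11↦f(k): 11:11 1:1  a_11=12
n=12: 12·1 6·2 4·3 3·4 2·6 1·12  f→[12+6+4+3+2+1]=28
d|13:{13,1}  Σf=13+1=14
d|14:{14,7,2,1}  Σf=14+7+2+1=24
d|15:{15,5,3,1}  Σf=15+5+3+1=24
[q^16] f(16)=16,f(8)=8,f(4)=4,f(2)=2,f(1)=1 ⇒ 31

13, 18, 12, 28, 14, 24, 24, 31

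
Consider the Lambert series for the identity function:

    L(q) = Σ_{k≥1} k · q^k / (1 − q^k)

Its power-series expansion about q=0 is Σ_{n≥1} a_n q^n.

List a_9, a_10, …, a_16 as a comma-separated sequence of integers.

13, 18, 12, 28, 14, 24, 24, 31

n=9: 1·9 3·3 9·1  f→[1+3+9]=13
n=10: 1·10 2·5 5·2 10·1  f→[1+2+5+10]=18
[q^11] f(1)=1,f(11)=11 ⇒ 12
n=12: 1·12 2·6 3·4 4·3 6·2 12·1  f→[1+2+3+4+6+12]=28
q^13  k|13↦f(k): 13:13 1:1  a_13=14
[q^14] f(14)=14,f(7)=7,f(2)=2,f(1)=1 ⇒ 24
q^15  k|15↦f(k): 1:1 3:3 5:5 15:15  a_15=24
q^16  k|16↦f(k): 16:16 8:8 4:4 2:2 1:1  a_16=31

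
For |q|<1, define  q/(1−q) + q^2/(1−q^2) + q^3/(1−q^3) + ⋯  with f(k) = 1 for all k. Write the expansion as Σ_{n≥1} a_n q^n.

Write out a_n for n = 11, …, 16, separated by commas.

[q^11] f(11)=1,f(1)=1 ⇒ 2
d|12:{12,6,4,3,2,1}  Σf=1+1+1+1+1+1=6
[q^13] f(1)=1,f(13)=1 ⇒ 2
q^14  k|14↦f(k): 1:1 2:1 7:1 14:1  a_14=4
n=15: 1·15 3·5 5·3 15·1  f→[1+1+1+1]=4
n=16: 16·1 8·2 4·4 2·8 1·16  f→[1+1+1+1+1]=5

2, 6, 2, 4, 4, 5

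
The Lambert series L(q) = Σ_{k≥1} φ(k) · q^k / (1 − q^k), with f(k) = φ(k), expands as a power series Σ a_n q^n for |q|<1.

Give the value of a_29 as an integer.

[q^29] φ(29)=28,φ(1)=1 ⇒ 29

a_29 = 29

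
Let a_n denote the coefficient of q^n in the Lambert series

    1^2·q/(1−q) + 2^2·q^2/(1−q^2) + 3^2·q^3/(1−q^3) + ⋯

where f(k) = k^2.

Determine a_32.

q^32  k|32↦f(k): 1:1 2:4 4:16 8:64 16:256 32:1024  a_32=1365

a_32 = 1365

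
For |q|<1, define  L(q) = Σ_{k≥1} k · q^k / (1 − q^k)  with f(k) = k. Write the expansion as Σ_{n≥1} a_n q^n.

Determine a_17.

d|17:{1,17}  Σf=1+17=18

a_17 = 18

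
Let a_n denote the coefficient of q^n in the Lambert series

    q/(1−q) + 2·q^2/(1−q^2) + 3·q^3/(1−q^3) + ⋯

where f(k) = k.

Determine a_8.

n=8: 1·8 2·4 4·2 8·1  f→[1+2+4+8]=15

a_8 = 15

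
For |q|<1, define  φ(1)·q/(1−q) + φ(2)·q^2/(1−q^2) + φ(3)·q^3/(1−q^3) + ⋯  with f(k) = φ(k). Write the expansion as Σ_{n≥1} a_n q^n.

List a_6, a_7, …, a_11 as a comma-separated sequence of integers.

q^6  k|6↦φ(k): 1:1 2:1 3:2 6:2  a_6=6
[q^7] φ(1)=1,φ(7)=6 ⇒ 7
q^8  k|8↦φ(k): 8:4 4:2 2:1 1:1  a_8=8
d|9:{9,3,1}  Σφ=6+2+1=9
n=10: 10·1 5·2 2·5 1·10  φ→[4+4+1+1]=10
q^11  k|11↦φ(k): 11:10 1:1  a_11=11

6, 7, 8, 9, 10, 11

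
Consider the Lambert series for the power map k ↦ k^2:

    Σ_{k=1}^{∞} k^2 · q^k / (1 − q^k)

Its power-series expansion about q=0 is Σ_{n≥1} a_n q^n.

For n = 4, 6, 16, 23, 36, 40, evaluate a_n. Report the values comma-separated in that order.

21, 50, 341, 530, 1911, 2210

[q^4] f(4)=16,f(2)=4,f(1)=1 ⇒ 21
q^6  k|6↦f(k): 1:1 2:4 3:9 6:36  a_6=50
n=16: 16·1 8·2 4·4 2·8 1·16  f→[256+64+16+4+1]=341
[q^23] f(1)=1,f(23)=529 ⇒ 530
n=36: 1·36 2·18 3·12 4·9 6·6 9·4 12·3 18·2 36·1  f→[1+4+9+16+36+81+144+324+1296]=1911
d|40:{1,2,4,5,8,10,20,40}  Σf=1+4+16+25+64+100+400+1600=2210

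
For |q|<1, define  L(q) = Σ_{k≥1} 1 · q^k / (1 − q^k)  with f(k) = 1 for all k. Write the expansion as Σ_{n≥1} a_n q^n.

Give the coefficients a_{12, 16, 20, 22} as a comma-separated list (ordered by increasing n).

6, 5, 6, 4

d|12:{12,6,4,3,2,1}  Σf=1+1+1+1+1+1=6
[q^16] f(16)=1,f(8)=1,f(4)=1,f(2)=1,f(1)=1 ⇒ 5
[q^20] f(20)=1,f(10)=1,f(5)=1,f(4)=1,f(2)=1,f(1)=1 ⇒ 6
d|22:{1,2,11,22}  Σf=1+1+1+1=4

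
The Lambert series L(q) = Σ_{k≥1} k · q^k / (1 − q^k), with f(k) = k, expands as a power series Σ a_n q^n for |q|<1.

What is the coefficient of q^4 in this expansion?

d|4:{1,2,4}  Σf=1+2+4=7

a_4 = 7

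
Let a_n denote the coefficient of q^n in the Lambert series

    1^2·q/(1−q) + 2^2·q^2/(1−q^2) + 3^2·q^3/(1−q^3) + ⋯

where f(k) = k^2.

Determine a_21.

d|21:{21,7,3,1}  Σf=441+49+9+1=500

a_21 = 500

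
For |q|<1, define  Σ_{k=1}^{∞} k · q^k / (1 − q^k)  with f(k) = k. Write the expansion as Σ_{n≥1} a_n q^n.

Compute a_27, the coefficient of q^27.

q^27  k|27↦f(k): 1:1 3:3 9:9 27:27  a_27=40

a_27 = 40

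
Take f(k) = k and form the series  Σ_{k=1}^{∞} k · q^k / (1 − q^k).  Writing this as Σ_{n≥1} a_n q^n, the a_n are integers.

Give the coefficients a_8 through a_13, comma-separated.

d|8:{8,4,2,1}  Σf=8+4+2+1=15
n=9: 1·9 3·3 9·1  f→[1+3+9]=13
d|10:{1,2,5,10}  Σf=1+2+5+10=18
q^11  k|11↦f(k): 11:11 1:1  a_11=12
[q^12] f(1)=1,f(2)=2,f(3)=3,f(4)=4,f(6)=6,f(12)=12 ⇒ 28
q^13  k|13↦f(k): 1:1 13:13  a_13=14

15, 13, 18, 12, 28, 14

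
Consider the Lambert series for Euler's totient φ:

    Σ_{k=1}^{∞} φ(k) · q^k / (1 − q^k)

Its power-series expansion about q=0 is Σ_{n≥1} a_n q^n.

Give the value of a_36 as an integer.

[q^36] φ(1)=1,φ(2)=1,φ(3)=2,φ(4)=2,φ(6)=2,φ(9)=6,φ(12)=4,φ(18)=6,φ(36)=12 ⇒ 36

a_36 = 36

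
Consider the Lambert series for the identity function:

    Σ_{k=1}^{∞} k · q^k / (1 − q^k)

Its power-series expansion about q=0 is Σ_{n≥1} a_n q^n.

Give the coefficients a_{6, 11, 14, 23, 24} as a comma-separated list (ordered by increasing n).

n=6: 1·6 2·3 3·2 6·1  f→[1+2+3+6]=12
n=11: 11·1 1·11  f→[11+1]=12
n=14: 14·1 7·2 2·7 1·14  f→[14+7+2+1]=24
n=23: 1·23 23·1  f→[1+23]=24
n=24: 1·24 2·12 3·8 4·6 6·4 8·3 12·2 24·1  f→[1+2+3+4+6+8+12+24]=60

12, 12, 24, 24, 60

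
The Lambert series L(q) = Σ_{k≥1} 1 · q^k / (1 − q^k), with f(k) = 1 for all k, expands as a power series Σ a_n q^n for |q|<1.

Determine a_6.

a_6 = 4

d|6:{1,2,3,6}  Σf=1+1+1+1=4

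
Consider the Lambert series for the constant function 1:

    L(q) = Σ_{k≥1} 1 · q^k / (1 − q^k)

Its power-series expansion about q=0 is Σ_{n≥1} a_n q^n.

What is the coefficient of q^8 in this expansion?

a_8 = 4

[q^8] f(1)=1,f(2)=1,f(4)=1,f(8)=1 ⇒ 4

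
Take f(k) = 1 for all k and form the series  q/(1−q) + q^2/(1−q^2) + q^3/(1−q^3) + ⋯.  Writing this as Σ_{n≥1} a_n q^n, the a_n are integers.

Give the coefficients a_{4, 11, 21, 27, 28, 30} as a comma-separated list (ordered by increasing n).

3, 2, 4, 4, 6, 8

q^4  k|4↦f(k): 4:1 2:1 1:1  a_4=3
[q^11] f(1)=1,f(11)=1 ⇒ 2
d|21:{1,3,7,21}  Σf=1+1+1+1=4
n=27: 1·27 3·9 9·3 27·1  f→[1+1+1+1]=4
q^28  k|28↦f(k): 28:1 14:1 7:1 4:1 2:1 1:1  a_28=6
n=30: 30·1 15·2 10·3 6·5 5·6 3·10 2·15 1·30  f→[1+1+1+1+1+1+1+1]=8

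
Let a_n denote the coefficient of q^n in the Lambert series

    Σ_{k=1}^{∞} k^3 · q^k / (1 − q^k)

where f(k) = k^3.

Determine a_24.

a_24 = 16380

q^24  k|24↦f(k): 24:13824 12:1728 8:512 6:216 4:64 3:27 2:8 1:1  a_24=16380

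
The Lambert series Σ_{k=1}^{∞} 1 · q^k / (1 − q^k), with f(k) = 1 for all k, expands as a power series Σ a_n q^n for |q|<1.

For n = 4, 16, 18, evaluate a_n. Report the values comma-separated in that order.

n=4: 4·1 2·2 1·4  f→[1+1+1]=3
n=16: 16·1 8·2 4·4 2·8 1·16  f→[1+1+1+1+1]=5
n=18: 18·1 9·2 6·3 3·6 2·9 1·18  f→[1+1+1+1+1+1]=6

3, 5, 6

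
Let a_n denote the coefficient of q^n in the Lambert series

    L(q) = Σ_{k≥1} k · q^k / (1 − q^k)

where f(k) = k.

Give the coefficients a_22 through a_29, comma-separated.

36, 24, 60, 31, 42, 40, 56, 30

q^22  k|22↦f(k): 1:1 2:2 11:11 22:22  a_22=36
d|23:{23,1}  Σf=23+1=24
[q^24] f(1)=1,f(2)=2,f(3)=3,f(4)=4,f(6)=6,f(8)=8,f(12)=12,f(24)=24 ⇒ 60
[q^25] f(1)=1,f(5)=5,f(25)=25 ⇒ 31
d|26:{1,2,13,26}  Σf=1+2+13+26=42
q^27  k|27↦f(k): 1:1 3:3 9:9 27:27  a_27=40
n=28: 28·1 14·2 7·4 4·7 2·14 1·28  f→[28+14+7+4+2+1]=56
q^29  k|29↦f(k): 1:1 29:29  a_29=30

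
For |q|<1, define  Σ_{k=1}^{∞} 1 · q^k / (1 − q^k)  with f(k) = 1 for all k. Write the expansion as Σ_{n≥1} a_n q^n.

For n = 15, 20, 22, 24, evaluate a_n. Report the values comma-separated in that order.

[q^15] f(1)=1,f(3)=1,f(5)=1,f(15)=1 ⇒ 4
q^20  k|20↦f(k): 20:1 10:1 5:1 4:1 2:1 1:1  a_20=6
q^22  k|22↦f(k): 22:1 11:1 2:1 1:1  a_22=4
n=24: 1·24 2·12 3·8 4·6 6·4 8·3 12·2 24·1  f→[1+1+1+1+1+1+1+1]=8

4, 6, 4, 8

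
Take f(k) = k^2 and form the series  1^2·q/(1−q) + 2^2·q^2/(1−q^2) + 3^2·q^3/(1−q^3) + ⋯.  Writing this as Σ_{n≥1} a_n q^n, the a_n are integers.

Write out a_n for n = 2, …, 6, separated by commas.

5, 10, 21, 26, 50

[q^2] f(1)=1,f(2)=4 ⇒ 5
[q^3] f(3)=9,f(1)=1 ⇒ 10
q^4  k|4↦f(k): 1:1 2:4 4:16  a_4=21
n=5: 1·5 5·1  f→[1+25]=26
d|6:{1,2,3,6}  Σf=1+4+9+36=50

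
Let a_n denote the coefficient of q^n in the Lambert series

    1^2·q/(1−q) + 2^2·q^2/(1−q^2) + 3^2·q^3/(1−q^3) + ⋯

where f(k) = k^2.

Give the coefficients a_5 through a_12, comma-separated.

d|5:{5,1}  Σf=25+1=26
n=6: 1·6 2·3 3·2 6·1  f→[1+4+9+36]=50
d|7:{7,1}  Σf=49+1=50
[q^8] f(1)=1,f(2)=4,f(4)=16,f(8)=64 ⇒ 85
q^9  k|9↦f(k): 9:81 3:9 1:1  a_9=91
d|10:{10,5,2,1}  Σf=100+25+4+1=130
q^11  k|11↦f(k): 11:121 1:1  a_11=122
n=12: 1·12 2·6 3·4 4·3 6·2 12·1  f→[1+4+9+16+36+144]=210

26, 50, 50, 85, 91, 130, 122, 210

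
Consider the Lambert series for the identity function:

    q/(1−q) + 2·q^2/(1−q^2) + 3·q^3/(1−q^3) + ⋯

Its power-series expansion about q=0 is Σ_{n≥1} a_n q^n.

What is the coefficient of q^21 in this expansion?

a_21 = 32

n=21: 21·1 7·3 3·7 1·21  f→[21+7+3+1]=32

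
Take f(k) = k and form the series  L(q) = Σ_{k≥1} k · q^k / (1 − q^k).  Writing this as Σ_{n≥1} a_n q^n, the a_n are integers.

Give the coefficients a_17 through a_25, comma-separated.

d|17:{1,17}  Σf=1+17=18
[q^18] f(1)=1,f(2)=2,f(3)=3,f(6)=6,f(9)=9,f(18)=18 ⇒ 39
n=19: 1·19 19·1  f→[1+19]=20
d|20:{20,10,5,4,2,1}  Σf=20+10+5+4+2+1=42
[q^21] f(21)=21,f(7)=7,f(3)=3,f(1)=1 ⇒ 32
d|22:{22,11,2,1}  Σf=22+11+2+1=36
d|23:{23,1}  Σf=23+1=24
n=24: 1·24 2·12 3·8 4·6 6·4 8·3 12·2 24·1  f→[1+2+3+4+6+8+12+24]=60
d|25:{25,5,1}  Σf=25+5+1=31

18, 39, 20, 42, 32, 36, 24, 60, 31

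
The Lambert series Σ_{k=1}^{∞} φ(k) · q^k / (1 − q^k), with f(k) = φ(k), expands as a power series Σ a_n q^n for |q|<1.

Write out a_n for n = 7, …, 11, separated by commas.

d|7:{1,7}  Σφ=1+6=7
n=8: 8·1 4·2 2·4 1·8  φ→[4+2+1+1]=8
d|9:{1,3,9}  Σφ=1+2+6=9
n=10: 10·1 5·2 2·5 1·10  φ→[4+4+1+1]=10
d|11:{1,11}  Σφ=1+10=11

7, 8, 9, 10, 11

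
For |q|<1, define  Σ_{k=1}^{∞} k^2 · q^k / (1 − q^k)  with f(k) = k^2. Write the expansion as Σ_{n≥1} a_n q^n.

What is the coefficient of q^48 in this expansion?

a_48 = 3410

[q^48] f(48)=2304,f(24)=576,f(16)=256,f(12)=144,f(8)=64,f(6)=36,f(4)=16,f(3)=9,f(2)=4,f(1)=1 ⇒ 3410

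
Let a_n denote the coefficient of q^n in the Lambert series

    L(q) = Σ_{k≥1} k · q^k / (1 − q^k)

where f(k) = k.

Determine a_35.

[q^35] f(1)=1,f(5)=5,f(7)=7,f(35)=35 ⇒ 48

a_35 = 48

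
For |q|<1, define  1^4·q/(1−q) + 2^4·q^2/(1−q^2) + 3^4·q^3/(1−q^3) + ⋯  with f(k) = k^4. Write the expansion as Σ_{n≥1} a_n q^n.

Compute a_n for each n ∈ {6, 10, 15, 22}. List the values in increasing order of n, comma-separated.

1394, 10642, 51332, 248914

q^6  k|6↦f(k): 1:1 2:16 3:81 6:1296  a_6=1394
q^10  k|10↦f(k): 10:10000 5:625 2:16 1:1  a_10=10642
q^15  k|15↦f(k): 1:1 3:81 5:625 15:50625  a_15=51332
d|22:{22,11,2,1}  Σf=234256+14641+16+1=248914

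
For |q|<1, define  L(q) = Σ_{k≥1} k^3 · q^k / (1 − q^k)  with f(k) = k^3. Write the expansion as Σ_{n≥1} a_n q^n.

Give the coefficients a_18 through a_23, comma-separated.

d|18:{18,9,6,3,2,1}  Σf=5832+729+216+27+8+1=6813
d|19:{1,19}  Σf=1+6859=6860
d|20:{1,2,4,5,10,20}  Σf=1+8+64+125+1000+8000=9198
[q^21] f(1)=1,f(3)=27,f(7)=343,f(21)=9261 ⇒ 9632
[q^22] f(1)=1,f(2)=8,f(11)=1331,f(22)=10648 ⇒ 11988
d|23:{1,23}  Σf=1+12167=12168

6813, 6860, 9198, 9632, 11988, 12168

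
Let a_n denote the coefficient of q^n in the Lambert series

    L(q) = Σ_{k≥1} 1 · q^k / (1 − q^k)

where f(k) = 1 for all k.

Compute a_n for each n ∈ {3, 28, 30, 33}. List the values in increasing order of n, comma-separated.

d|3:{3,1}  Σf=1+1=2
n=28: 1·28 2·14 4·7 7·4 14·2 28·1  f→[1+1+1+1+1+1]=6
d|30:{1,2,3,5,6,10,15,30}  Σf=1+1+1+1+1+1+1+1=8
n=33: 1·33 3·11 11·3 33·1  f→[1+1+1+1]=4

2, 6, 8, 4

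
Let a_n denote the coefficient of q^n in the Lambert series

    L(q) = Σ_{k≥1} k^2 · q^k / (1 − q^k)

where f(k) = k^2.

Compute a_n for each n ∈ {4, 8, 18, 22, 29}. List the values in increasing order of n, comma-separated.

21, 85, 455, 610, 842

n=4: 1·4 2·2 4·1  f→[1+4+16]=21
[q^8] f(1)=1,f(2)=4,f(4)=16,f(8)=64 ⇒ 85
d|18:{18,9,6,3,2,1}  Σf=324+81+36+9+4+1=455
q^22  k|22↦f(k): 22:484 11:121 2:4 1:1  a_22=610
n=29: 1·29 29·1  f→[1+841]=842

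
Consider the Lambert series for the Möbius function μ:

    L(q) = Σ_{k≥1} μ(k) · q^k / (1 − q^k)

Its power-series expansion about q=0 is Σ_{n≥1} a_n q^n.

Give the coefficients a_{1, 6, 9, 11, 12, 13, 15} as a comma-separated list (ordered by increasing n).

1, 0, 0, 0, 0, 0, 0

[q^1] μ(1)=1 ⇒ 1
n=6: 6·1 3·2 2·3 1·6  μ→[1+(-1)+(-1)+1]=0
n=9: 1·9 3·3 9·1  μ→[1+(-1)+0]=0
[q^11] μ(1)=1,μ(11)=-1 ⇒ 0
[q^12] μ(1)=1,μ(2)=-1,μ(3)=-1,μ(4)=0,μ(6)=1,μ(12)=0 ⇒ 0
[q^13] μ(1)=1,μ(13)=-1 ⇒ 0
d|15:{15,5,3,1}  Σμ=1+(-1)+(-1)+1=0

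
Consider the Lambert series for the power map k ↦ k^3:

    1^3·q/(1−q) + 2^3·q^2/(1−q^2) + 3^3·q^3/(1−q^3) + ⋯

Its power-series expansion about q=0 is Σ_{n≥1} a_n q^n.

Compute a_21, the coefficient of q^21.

[q^21] f(1)=1,f(3)=27,f(7)=343,f(21)=9261 ⇒ 9632

a_21 = 9632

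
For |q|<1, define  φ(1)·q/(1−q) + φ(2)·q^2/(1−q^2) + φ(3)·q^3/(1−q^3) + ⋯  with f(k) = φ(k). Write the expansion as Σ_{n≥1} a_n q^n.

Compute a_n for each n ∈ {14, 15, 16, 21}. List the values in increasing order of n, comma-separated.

n=14: 1·14 2·7 7·2 14·1  φ→[1+1+6+6]=14
[q^15] φ(1)=1,φ(3)=2,φ(5)=4,φ(15)=8 ⇒ 15
d|16:{1,2,4,8,16}  Σφ=1+1+2+4+8=16
[q^21] φ(21)=12,φ(7)=6,φ(3)=2,φ(1)=1 ⇒ 21

14, 15, 16, 21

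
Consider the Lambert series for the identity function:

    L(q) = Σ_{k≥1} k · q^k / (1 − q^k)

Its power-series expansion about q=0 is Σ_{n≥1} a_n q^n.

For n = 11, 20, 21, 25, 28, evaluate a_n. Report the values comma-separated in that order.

12, 42, 32, 31, 56

d|11:{1,11}  Σf=1+11=12
[q^20] f(20)=20,f(10)=10,f(5)=5,f(4)=4,f(2)=2,f(1)=1 ⇒ 42
[q^21] f(1)=1,f(3)=3,f(7)=7,f(21)=21 ⇒ 32
[q^25] f(1)=1,f(5)=5,f(25)=25 ⇒ 31
n=28: 28·1 14·2 7·4 4·7 2·14 1·28  f→[28+14+7+4+2+1]=56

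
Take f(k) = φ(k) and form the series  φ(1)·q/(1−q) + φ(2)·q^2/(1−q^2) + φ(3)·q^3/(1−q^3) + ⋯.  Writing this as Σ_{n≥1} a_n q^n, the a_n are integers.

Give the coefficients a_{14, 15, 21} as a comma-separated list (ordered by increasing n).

n=14: 1·14 2·7 7·2 14·1  φ→[1+1+6+6]=14
[q^15] φ(15)=8,φ(5)=4,φ(3)=2,φ(1)=1 ⇒ 15
d|21:{21,7,3,1}  Σφ=12+6+2+1=21

14, 15, 21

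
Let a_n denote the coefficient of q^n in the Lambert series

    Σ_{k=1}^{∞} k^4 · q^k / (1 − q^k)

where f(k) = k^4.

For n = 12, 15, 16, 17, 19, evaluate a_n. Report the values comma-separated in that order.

d|12:{12,6,4,3,2,1}  Σf=20736+1296+256+81+16+1=22386
d|15:{15,5,3,1}  Σf=50625+625+81+1=51332
d|16:{1,2,4,8,16}  Σf=1+16+256+4096+65536=69905
n=17: 17·1 1·17  f→[83521+1]=83522
n=19: 19·1 1·19  f→[130321+1]=130322

22386, 51332, 69905, 83522, 130322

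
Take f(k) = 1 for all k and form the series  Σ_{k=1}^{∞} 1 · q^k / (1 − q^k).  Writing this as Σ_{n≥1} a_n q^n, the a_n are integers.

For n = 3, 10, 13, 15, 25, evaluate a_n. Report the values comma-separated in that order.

[q^3] f(3)=1,f(1)=1 ⇒ 2
d|10:{1,2,5,10}  Σf=1+1+1+1=4
q^13  k|13↦f(k): 1:1 13:1  a_13=2
n=15: 15·1 5·3 3·5 1·15  f→[1+1+1+1]=4
n=25: 25·1 5·5 1·25  f→[1+1+1]=3

2, 4, 2, 4, 3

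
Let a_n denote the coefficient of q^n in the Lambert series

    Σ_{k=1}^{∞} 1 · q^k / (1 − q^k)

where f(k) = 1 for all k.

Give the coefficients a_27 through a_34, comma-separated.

4, 6, 2, 8, 2, 6, 4, 4

q^27  k|27↦f(k): 27:1 9:1 3:1 1:1  a_27=4
q^28  k|28↦f(k): 28:1 14:1 7:1 4:1 2:1 1:1  a_28=6
q^29  k|29↦f(k): 29:1 1:1  a_29=2
[q^30] f(1)=1,f(2)=1,f(3)=1,f(5)=1,f(6)=1,f(10)=1,f(15)=1,f(30)=1 ⇒ 8
n=31: 31·1 1·31  f→[1+1]=2
[q^32] f(1)=1,f(2)=1,f(4)=1,f(8)=1,f(16)=1,f(32)=1 ⇒ 6
[q^33] f(1)=1,f(3)=1,f(11)=1,f(33)=1 ⇒ 4
q^34  k|34↦f(k): 1:1 2:1 17:1 34:1  a_34=4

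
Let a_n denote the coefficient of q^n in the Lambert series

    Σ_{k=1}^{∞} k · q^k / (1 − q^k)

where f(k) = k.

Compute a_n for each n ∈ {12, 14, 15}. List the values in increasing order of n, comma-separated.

28, 24, 24

n=12: 12·1 6·2 4·3 3·4 2·6 1·12  f→[12+6+4+3+2+1]=28
n=14: 14·1 7·2 2·7 1·14  f→[14+7+2+1]=24
n=15: 1·15 3·5 5·3 15·1  f→[1+3+5+15]=24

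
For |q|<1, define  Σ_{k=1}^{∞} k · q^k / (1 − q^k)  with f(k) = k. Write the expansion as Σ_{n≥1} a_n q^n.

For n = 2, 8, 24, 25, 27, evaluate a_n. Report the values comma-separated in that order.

q^2  k|2↦f(k): 1:1 2:2  a_2=3
[q^8] f(1)=1,f(2)=2,f(4)=4,f(8)=8 ⇒ 15
q^24  k|24↦f(k): 1:1 2:2 3:3 4:4 6:6 8:8 12:12 24:24  a_24=60
q^25  k|25↦f(k): 25:25 5:5 1:1  a_25=31
n=27: 27·1 9·3 3·9 1·27  f→[27+9+3+1]=40

3, 15, 60, 31, 40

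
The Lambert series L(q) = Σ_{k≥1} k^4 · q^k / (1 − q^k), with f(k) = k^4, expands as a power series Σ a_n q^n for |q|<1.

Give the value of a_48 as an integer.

a_48 = 5732210

d|48:{1,2,3,4,6,8,12,16,24,48}  Σf=1+16+81+256+1296+4096+20736+65536+331776+5308416=5732210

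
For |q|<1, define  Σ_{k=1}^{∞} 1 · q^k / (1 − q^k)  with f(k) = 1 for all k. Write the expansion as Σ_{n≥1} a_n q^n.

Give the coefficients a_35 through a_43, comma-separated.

4, 9, 2, 4, 4, 8, 2, 8, 2

d|35:{1,5,7,35}  Σf=1+1+1+1=4
q^36  k|36↦f(k): 1:1 2:1 3:1 4:1 6:1 9:1 12:1 18:1 36:1  a_36=9
d|37:{37,1}  Σf=1+1=2
d|38:{38,19,2,1}  Σf=1+1+1+1=4
d|39:{1,3,13,39}  Σf=1+1+1+1=4
n=40: 40·1 20·2 10·4 8·5 5·8 4·10 2·20 1·40  f→[1+1+1+1+1+1+1+1]=8
[q^41] f(1)=1,f(41)=1 ⇒ 2
n=42: 42·1 21·2 14·3 7·6 6·7 3·14 2·21 1·42  f→[1+1+1+1+1+1+1+1]=8
d|43:{43,1}  Σf=1+1=2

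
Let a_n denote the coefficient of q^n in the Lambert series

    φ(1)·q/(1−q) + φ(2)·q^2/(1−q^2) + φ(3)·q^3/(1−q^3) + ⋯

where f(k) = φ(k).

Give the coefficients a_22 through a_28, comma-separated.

n=22: 1·22 2·11 11·2 22·1  φ→[1+1+10+10]=22
[q^23] φ(1)=1,φ(23)=22 ⇒ 23
q^24  k|24↦φ(k): 1:1 2:1 3:2 4:2 6:2 8:4 12:4 24:8  a_24=24
d|25:{25,5,1}  Σφ=20+4+1=25
[q^26] φ(1)=1,φ(2)=1,φ(13)=12,φ(26)=12 ⇒ 26
n=27: 27·1 9·3 3·9 1·27  φ→[18+6+2+1]=27
n=28: 28·1 14·2 7·4 4·7 2·14 1·28  φ→[12+6+6+2+1+1]=28

22, 23, 24, 25, 26, 27, 28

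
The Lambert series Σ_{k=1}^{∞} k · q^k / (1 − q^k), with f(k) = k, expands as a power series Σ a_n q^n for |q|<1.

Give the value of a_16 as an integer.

n=16: 16·1 8·2 4·4 2·8 1·16  f→[16+8+4+2+1]=31

a_16 = 31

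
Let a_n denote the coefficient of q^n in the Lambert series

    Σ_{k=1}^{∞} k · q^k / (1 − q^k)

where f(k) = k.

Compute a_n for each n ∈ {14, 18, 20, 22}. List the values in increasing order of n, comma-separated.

24, 39, 42, 36

d|14:{1,2,7,14}  Σf=1+2+7+14=24
d|18:{18,9,6,3,2,1}  Σf=18+9+6+3+2+1=39
[q^20] f(20)=20,f(10)=10,f(5)=5,f(4)=4,f(2)=2,f(1)=1 ⇒ 42
q^22  k|22↦f(k): 1:1 2:2 11:11 22:22  a_22=36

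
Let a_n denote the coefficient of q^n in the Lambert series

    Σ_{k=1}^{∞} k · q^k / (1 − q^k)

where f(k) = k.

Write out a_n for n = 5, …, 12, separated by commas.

6, 12, 8, 15, 13, 18, 12, 28

n=5: 5·1 1·5  f→[5+1]=6
d|6:{1,2,3,6}  Σf=1+2+3+6=12
d|7:{1,7}  Σf=1+7=8
[q^8] f(8)=8,f(4)=4,f(2)=2,f(1)=1 ⇒ 15
[q^9] f(1)=1,f(3)=3,f(9)=9 ⇒ 13
d|10:{10,5,2,1}  Σf=10+5+2+1=18
q^11  k|11↦f(k): 11:11 1:1  a_11=12
q^12  k|12↦f(k): 1:1 2:2 3:3 4:4 6:6 12:12  a_12=28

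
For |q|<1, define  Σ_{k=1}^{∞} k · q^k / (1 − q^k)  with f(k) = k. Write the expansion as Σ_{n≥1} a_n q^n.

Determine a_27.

[q^27] f(1)=1,f(3)=3,f(9)=9,f(27)=27 ⇒ 40

a_27 = 40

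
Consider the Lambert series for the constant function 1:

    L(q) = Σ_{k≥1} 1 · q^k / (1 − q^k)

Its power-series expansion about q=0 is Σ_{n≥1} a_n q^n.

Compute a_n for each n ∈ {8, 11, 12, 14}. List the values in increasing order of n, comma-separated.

4, 2, 6, 4

[q^8] f(8)=1,f(4)=1,f(2)=1,f(1)=1 ⇒ 4
[q^11] f(11)=1,f(1)=1 ⇒ 2
q^12  k|12↦f(k): 12:1 6:1 4:1 3:1 2:1 1:1  a_12=6
[q^14] f(1)=1,f(2)=1,f(7)=1,f(14)=1 ⇒ 4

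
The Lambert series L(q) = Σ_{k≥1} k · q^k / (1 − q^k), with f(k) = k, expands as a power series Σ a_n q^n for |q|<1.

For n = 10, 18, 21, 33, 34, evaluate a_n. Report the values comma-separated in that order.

18, 39, 32, 48, 54

d|10:{1,2,5,10}  Σf=1+2+5+10=18
q^18  k|18↦f(k): 18:18 9:9 6:6 3:3 2:2 1:1  a_18=39
[q^21] f(1)=1,f(3)=3,f(7)=7,f(21)=21 ⇒ 32
n=33: 33·1 11·3 3·11 1·33  f→[33+11+3+1]=48
[q^34] f(34)=34,f(17)=17,f(2)=2,f(1)=1 ⇒ 54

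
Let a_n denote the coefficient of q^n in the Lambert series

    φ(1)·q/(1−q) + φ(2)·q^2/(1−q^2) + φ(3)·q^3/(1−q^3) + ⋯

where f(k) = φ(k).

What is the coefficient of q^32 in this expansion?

[q^32] φ(32)=16,φ(16)=8,φ(8)=4,φ(4)=2,φ(2)=1,φ(1)=1 ⇒ 32

a_32 = 32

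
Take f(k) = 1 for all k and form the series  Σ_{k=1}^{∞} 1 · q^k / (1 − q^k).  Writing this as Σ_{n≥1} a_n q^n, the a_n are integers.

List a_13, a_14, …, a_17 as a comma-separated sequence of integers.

q^13  k|13↦f(k): 1:1 13:1  a_13=2
n=14: 14·1 7·2 2·7 1·14  f→[1+1+1+1]=4
q^15  k|15↦f(k): 1:1 3:1 5:1 15:1  a_15=4
q^16  k|16↦f(k): 16:1 8:1 4:1 2:1 1:1  a_16=5
q^17  k|17↦f(k): 1:1 17:1  a_17=2

2, 4, 4, 5, 2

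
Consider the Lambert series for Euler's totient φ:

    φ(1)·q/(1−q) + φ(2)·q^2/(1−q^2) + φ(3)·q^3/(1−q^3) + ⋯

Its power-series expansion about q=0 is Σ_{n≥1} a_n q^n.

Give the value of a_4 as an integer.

[q^4] φ(4)=2,φ(2)=1,φ(1)=1 ⇒ 4

a_4 = 4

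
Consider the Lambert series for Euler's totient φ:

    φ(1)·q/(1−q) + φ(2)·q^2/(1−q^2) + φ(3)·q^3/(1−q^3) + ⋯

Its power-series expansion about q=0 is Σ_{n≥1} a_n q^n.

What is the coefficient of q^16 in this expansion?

n=16: 1·16 2·8 4·4 8·2 16·1  φ→[1+1+2+4+8]=16

a_16 = 16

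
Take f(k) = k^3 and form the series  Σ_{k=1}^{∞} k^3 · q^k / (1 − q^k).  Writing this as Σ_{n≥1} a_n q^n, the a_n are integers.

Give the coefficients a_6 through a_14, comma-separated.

n=6: 6·1 3·2 2·3 1·6  f→[216+27+8+1]=252
n=7: 7·1 1·7  f→[343+1]=344
d|8:{8,4,2,1}  Σf=512+64+8+1=585
n=9: 1·9 3·3 9·1  f→[1+27+729]=757
n=10: 10·1 5·2 2·5 1·10  f→[1000+125+8+1]=1134
q^11  k|11↦f(k): 11:1331 1:1  a_11=1332
[q^12] f(12)=1728,f(6)=216,f(4)=64,f(3)=27,f(2)=8,f(1)=1 ⇒ 2044
q^13  k|13↦f(k): 13:2197 1:1  a_13=2198
q^14  k|14↦f(k): 1:1 2:8 7:343 14:2744  a_14=3096

252, 344, 585, 757, 1134, 1332, 2044, 2198, 3096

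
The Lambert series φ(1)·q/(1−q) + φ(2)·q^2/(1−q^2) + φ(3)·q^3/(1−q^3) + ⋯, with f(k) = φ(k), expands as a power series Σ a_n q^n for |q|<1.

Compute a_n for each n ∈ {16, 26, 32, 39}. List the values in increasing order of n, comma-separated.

q^16  k|16↦φ(k): 1:1 2:1 4:2 8:4 16:8  a_16=16
[q^26] φ(26)=12,φ(13)=12,φ(2)=1,φ(1)=1 ⇒ 26
d|32:{1,2,4,8,16,32}  Σφ=1+1+2+4+8+16=32
[q^39] φ(1)=1,φ(3)=2,φ(13)=12,φ(39)=24 ⇒ 39

16, 26, 32, 39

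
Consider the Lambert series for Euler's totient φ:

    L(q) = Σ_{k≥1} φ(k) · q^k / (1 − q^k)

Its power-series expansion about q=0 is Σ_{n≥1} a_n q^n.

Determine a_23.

[q^23] φ(23)=22,φ(1)=1 ⇒ 23

a_23 = 23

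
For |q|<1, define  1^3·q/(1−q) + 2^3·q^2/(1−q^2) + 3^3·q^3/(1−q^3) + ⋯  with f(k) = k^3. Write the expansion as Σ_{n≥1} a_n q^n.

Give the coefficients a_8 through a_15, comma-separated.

585, 757, 1134, 1332, 2044, 2198, 3096, 3528

q^8  k|8↦f(k): 8:512 4:64 2:8 1:1  a_8=585
q^9  k|9↦f(k): 1:1 3:27 9:729  a_9=757
[q^10] f(1)=1,f(2)=8,f(5)=125,f(10)=1000 ⇒ 1134
[q^11] f(1)=1,f(11)=1331 ⇒ 1332
d|12:{12,6,4,3,2,1}  Σf=1728+216+64+27+8+1=2044
n=13: 1·13 13·1  f→[1+2197]=2198
n=14: 1·14 2·7 7·2 14·1  f→[1+8+343+2744]=3096
[q^15] f(15)=3375,f(5)=125,f(3)=27,f(1)=1 ⇒ 3528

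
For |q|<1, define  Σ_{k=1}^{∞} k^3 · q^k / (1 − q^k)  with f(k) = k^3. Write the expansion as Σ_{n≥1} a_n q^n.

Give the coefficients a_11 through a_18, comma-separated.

d|11:{1,11}  Σf=1+1331=1332
[q^12] f(12)=1728,f(6)=216,f(4)=64,f(3)=27,f(2)=8,f(1)=1 ⇒ 2044
[q^13] f(13)=2197,f(1)=1 ⇒ 2198
n=14: 14·1 7·2 2·7 1·14  f→[2744+343+8+1]=3096
n=15: 1·15 3·5 5·3 15·1  f→[1+27+125+3375]=3528
q^16  k|16↦f(k): 16:4096 8:512 4:64 2:8 1:1  a_16=4681
n=17: 17·1 1·17  f→[4913+1]=4914
[q^18] f(1)=1,f(2)=8,f(3)=27,f(6)=216,f(9)=729,f(18)=5832 ⇒ 6813

1332, 2044, 2198, 3096, 3528, 4681, 4914, 6813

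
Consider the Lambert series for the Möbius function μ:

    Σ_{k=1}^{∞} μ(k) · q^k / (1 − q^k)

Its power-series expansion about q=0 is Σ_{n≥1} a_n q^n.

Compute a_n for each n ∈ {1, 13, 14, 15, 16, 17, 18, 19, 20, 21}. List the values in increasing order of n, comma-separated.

1, 0, 0, 0, 0, 0, 0, 0, 0, 0

q^1  k|1↦μ(k): 1:1  a_1=1
d|13:{1,13}  Σμ=1+(-1)=0
[q^14] μ(14)=1,μ(7)=-1,μ(2)=-1,μ(1)=1 ⇒ 0
q^15  k|15↦μ(k): 1:1 3:-1 5:-1 15:1  a_15=0
d|16:{16,8,4,2,1}  Σμ=0+0+0+(-1)+1=0
[q^17] μ(17)=-1,μ(1)=1 ⇒ 0
d|18:{18,9,6,3,2,1}  Σμ=0+0+1+(-1)+(-1)+1=0
q^19  k|19↦μ(k): 1:1 19:-1  a_19=0
[q^20] μ(20)=0,μ(10)=1,μ(5)=-1,μ(4)=0,μ(2)=-1,μ(1)=1 ⇒ 0
d|21:{1,3,7,21}  Σμ=1+(-1)+(-1)+1=0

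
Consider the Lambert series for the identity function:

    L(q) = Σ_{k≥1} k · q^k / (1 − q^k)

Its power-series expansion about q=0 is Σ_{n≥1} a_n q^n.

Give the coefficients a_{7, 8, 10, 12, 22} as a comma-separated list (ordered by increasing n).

q^7  k|7↦f(k): 7:7 1:1  a_7=8
q^8  k|8↦f(k): 8:8 4:4 2:2 1:1  a_8=15
[q^10] f(10)=10,f(5)=5,f(2)=2,f(1)=1 ⇒ 18
q^12  k|12↦f(k): 1:1 2:2 3:3 4:4 6:6 12:12  a_12=28
d|22:{1,2,11,22}  Σf=1+2+11+22=36

8, 15, 18, 28, 36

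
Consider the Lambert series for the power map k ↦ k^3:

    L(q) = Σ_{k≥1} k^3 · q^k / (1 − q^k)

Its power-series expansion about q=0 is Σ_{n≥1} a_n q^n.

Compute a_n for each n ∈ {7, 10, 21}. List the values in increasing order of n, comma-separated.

d|7:{1,7}  Σf=1+343=344
d|10:{1,2,5,10}  Σf=1+8+125+1000=1134
q^21  k|21↦f(k): 21:9261 7:343 3:27 1:1  a_21=9632

344, 1134, 9632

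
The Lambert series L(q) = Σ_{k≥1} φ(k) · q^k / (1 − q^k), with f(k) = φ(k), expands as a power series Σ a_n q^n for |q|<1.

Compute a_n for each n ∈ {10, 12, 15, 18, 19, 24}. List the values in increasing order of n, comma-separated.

d|10:{1,2,5,10}  Σφ=1+1+4+4=10
d|12:{1,2,3,4,6,12}  Σφ=1+1+2+2+2+4=12
n=15: 15·1 5·3 3·5 1·15  φ→[8+4+2+1]=15
[q^18] φ(18)=6,φ(9)=6,φ(6)=2,φ(3)=2,φ(2)=1,φ(1)=1 ⇒ 18
q^19  k|19↦φ(k): 1:1 19:18  a_19=19
[q^24] φ(24)=8,φ(12)=4,φ(8)=4,φ(6)=2,φ(4)=2,φ(3)=2,φ(2)=1,φ(1)=1 ⇒ 24

10, 12, 15, 18, 19, 24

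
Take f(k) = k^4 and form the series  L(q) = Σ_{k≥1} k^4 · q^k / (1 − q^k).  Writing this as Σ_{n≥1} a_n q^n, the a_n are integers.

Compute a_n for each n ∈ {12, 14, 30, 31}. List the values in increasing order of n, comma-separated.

22386, 40834, 872644, 923522

[q^12] f(12)=20736,f(6)=1296,f(4)=256,f(3)=81,f(2)=16,f(1)=1 ⇒ 22386
n=14: 1·14 2·7 7·2 14·1  f→[1+16+2401+38416]=40834
d|30:{30,15,10,6,5,3,2,1}  Σf=810000+50625+10000+1296+625+81+16+1=872644
q^31  k|31↦f(k): 1:1 31:923521  a_31=923522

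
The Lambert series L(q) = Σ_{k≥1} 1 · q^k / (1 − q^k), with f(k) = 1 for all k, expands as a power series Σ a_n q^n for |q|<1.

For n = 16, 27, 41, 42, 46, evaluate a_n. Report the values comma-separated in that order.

5, 4, 2, 8, 4

n=16: 16·1 8·2 4·4 2·8 1·16  f→[1+1+1+1+1]=5
n=27: 1·27 3·9 9·3 27·1  f→[1+1+1+1]=4
q^41  k|41↦f(k): 1:1 41:1  a_41=2
[q^42] f(42)=1,f(21)=1,f(14)=1,f(7)=1,f(6)=1,f(3)=1,f(2)=1,f(1)=1 ⇒ 8
n=46: 1·46 2·23 23·2 46·1  f→[1+1+1+1]=4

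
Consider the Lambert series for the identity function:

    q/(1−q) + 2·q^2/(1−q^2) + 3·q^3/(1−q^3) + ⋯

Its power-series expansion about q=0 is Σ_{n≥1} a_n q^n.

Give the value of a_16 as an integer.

[q^16] f(1)=1,f(2)=2,f(4)=4,f(8)=8,f(16)=16 ⇒ 31

a_16 = 31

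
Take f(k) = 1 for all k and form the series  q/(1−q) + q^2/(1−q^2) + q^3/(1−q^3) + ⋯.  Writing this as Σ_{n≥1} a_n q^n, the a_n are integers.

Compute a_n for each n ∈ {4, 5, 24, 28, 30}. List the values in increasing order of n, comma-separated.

[q^4] f(1)=1,f(2)=1,f(4)=1 ⇒ 3
q^5  k|5↦f(k): 5:1 1:1  a_5=2
d|24:{1,2,3,4,6,8,12,24}  Σf=1+1+1+1+1+1+1+1=8
n=28: 1·28 2·14 4·7 7·4 14·2 28·1  f→[1+1+1+1+1+1]=6
q^30  k|30↦f(k): 1:1 2:1 3:1 5:1 6:1 10:1 15:1 30:1  a_30=8

3, 2, 8, 6, 8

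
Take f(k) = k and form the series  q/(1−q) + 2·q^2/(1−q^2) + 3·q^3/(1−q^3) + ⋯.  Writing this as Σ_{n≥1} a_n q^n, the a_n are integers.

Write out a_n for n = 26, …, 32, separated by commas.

q^26  k|26↦f(k): 26:26 13:13 2:2 1:1  a_26=42
[q^27] f(27)=27,f(9)=9,f(3)=3,f(1)=1 ⇒ 40
n=28: 1·28 2·14 4·7 7·4 14·2 28·1  f→[1+2+4+7+14+28]=56
q^29  k|29↦f(k): 29:29 1:1  a_29=30
d|30:{30,15,10,6,5,3,2,1}  Σf=30+15+10+6+5+3+2+1=72
n=31: 1·31 31·1  f→[1+31]=32
n=32: 32·1 16·2 8·4 4·8 2·16 1·32  f→[32+16+8+4+2+1]=63

42, 40, 56, 30, 72, 32, 63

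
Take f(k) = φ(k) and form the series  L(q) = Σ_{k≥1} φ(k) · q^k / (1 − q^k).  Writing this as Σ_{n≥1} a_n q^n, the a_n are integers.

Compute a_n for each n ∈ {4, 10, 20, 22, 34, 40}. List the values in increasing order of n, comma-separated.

n=4: 1·4 2·2 4·1  φ→[1+1+2]=4
n=10: 10·1 5·2 2·5 1·10  φ→[4+4+1+1]=10
d|20:{1,2,4,5,10,20}  Σφ=1+1+2+4+4+8=20
n=22: 1·22 2·11 11·2 22·1  φ→[1+1+10+10]=22
d|34:{34,17,2,1}  Σφ=16+16+1+1=34
d|40:{40,20,10,8,5,4,2,1}  Σφ=16+8+4+4+4+2+1+1=40

4, 10, 20, 22, 34, 40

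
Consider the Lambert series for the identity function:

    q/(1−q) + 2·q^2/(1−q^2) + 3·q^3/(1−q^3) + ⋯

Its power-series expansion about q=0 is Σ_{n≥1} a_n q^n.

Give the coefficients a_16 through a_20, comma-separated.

n=16: 16·1 8·2 4·4 2·8 1·16  f→[16+8+4+2+1]=31
q^17  k|17↦f(k): 1:1 17:17  a_17=18
q^18  k|18↦f(k): 1:1 2:2 3:3 6:6 9:9 18:18  a_18=39
[q^19] f(1)=1,f(19)=19 ⇒ 20
d|20:{1,2,4,5,10,20}  Σf=1+2+4+5+10+20=42

31, 18, 39, 20, 42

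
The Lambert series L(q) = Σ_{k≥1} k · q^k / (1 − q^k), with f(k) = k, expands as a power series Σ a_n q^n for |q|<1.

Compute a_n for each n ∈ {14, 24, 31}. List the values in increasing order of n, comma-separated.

24, 60, 32

d|14:{14,7,2,1}  Σf=14+7+2+1=24
d|24:{24,12,8,6,4,3,2,1}  Σf=24+12+8+6+4+3+2+1=60
[q^31] f(31)=31,f(1)=1 ⇒ 32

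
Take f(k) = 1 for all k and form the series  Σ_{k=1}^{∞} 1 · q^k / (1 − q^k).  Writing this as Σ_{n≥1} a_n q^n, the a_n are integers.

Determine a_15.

n=15: 1·15 3·5 5·3 15·1  f→[1+1+1+1]=4

a_15 = 4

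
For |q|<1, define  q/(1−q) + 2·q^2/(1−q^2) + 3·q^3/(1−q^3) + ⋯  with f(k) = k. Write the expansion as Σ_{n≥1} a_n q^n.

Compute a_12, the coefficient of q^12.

d|12:{12,6,4,3,2,1}  Σf=12+6+4+3+2+1=28

a_12 = 28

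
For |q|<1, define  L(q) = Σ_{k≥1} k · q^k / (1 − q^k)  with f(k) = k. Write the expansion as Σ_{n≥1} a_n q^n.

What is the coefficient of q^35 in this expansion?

a_35 = 48

n=35: 35·1 7·5 5·7 1·35  f→[35+7+5+1]=48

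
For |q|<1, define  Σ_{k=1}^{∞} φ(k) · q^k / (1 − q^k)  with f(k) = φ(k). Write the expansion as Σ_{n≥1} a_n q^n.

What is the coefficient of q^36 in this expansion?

q^36  k|36↦φ(k): 1:1 2:1 3:2 4:2 6:2 9:6 12:4 18:6 36:12  a_36=36

a_36 = 36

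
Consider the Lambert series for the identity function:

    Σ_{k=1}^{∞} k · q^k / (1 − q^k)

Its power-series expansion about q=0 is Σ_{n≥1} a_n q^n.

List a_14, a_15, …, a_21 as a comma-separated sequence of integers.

24, 24, 31, 18, 39, 20, 42, 32

q^14  k|14↦f(k): 14:14 7:7 2:2 1:1  a_14=24
n=15: 1·15 3·5 5·3 15·1  f→[1+3+5+15]=24
d|16:{1,2,4,8,16}  Σf=1+2+4+8+16=31
q^17  k|17↦f(k): 1:1 17:17  a_17=18
d|18:{1,2,3,6,9,18}  Σf=1+2+3+6+9+18=39
d|19:{1,19}  Σf=1+19=20
q^20  k|20↦f(k): 1:1 2:2 4:4 5:5 10:10 20:20  a_20=42
[q^21] f(21)=21,f(7)=7,f(3)=3,f(1)=1 ⇒ 32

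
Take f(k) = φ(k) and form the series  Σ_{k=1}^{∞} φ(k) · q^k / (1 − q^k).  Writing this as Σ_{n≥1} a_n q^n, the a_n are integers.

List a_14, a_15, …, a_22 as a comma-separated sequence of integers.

[q^14] φ(1)=1,φ(2)=1,φ(7)=6,φ(14)=6 ⇒ 14
q^15  k|15↦φ(k): 15:8 5:4 3:2 1:1  a_15=15
[q^16] φ(1)=1,φ(2)=1,φ(4)=2,φ(8)=4,φ(16)=8 ⇒ 16
q^17  k|17↦φ(k): 17:16 1:1  a_17=17
q^18  k|18↦φ(k): 18:6 9:6 6:2 3:2 2:1 1:1  a_18=18
q^19  k|19↦φ(k): 1:1 19:18  a_19=19
q^20  k|20↦φ(k): 20:8 10:4 5:4 4:2 2:1 1:1  a_20=20
n=21: 1·21 3·7 7·3 21·1  φ→[1+2+6+12]=21
q^22  k|22↦φ(k): 1:1 2:1 11:10 22:10  a_22=22

14, 15, 16, 17, 18, 19, 20, 21, 22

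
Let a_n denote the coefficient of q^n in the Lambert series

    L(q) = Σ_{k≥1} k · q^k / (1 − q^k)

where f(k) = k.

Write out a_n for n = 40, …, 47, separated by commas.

d|40:{1,2,4,5,8,10,20,40}  Σf=1+2+4+5+8+10+20+40=90
d|41:{41,1}  Σf=41+1=42
[q^42] f(1)=1,f(2)=2,f(3)=3,f(6)=6,f(7)=7,f(14)=14,f(21)=21,f(42)=42 ⇒ 96
[q^43] f(43)=43,f(1)=1 ⇒ 44
q^44  k|44↦f(k): 44:44 22:22 11:11 4:4 2:2 1:1  a_44=84
[q^45] f(1)=1,f(3)=3,f(5)=5,f(9)=9,f(15)=15,f(45)=45 ⇒ 78
q^46  k|46↦f(k): 1:1 2:2 23:23 46:46  a_46=72
n=47: 47·1 1·47  f→[47+1]=48

90, 42, 96, 44, 84, 78, 72, 48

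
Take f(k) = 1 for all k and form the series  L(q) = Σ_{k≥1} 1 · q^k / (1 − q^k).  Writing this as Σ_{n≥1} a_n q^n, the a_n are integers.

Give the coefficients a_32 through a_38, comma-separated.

6, 4, 4, 4, 9, 2, 4

n=32: 32·1 16·2 8·4 4·8 2·16 1·32  f→[1+1+1+1+1+1]=6
[q^33] f(1)=1,f(3)=1,f(11)=1,f(33)=1 ⇒ 4
[q^34] f(34)=1,f(17)=1,f(2)=1,f(1)=1 ⇒ 4
n=35: 35·1 7·5 5·7 1·35  f→[1+1+1+1]=4
n=36: 36·1 18·2 12·3 9·4 6·6 4·9 3·12 2·18 1·36  f→[1+1+1+1+1+1+1+1+1]=9
q^37  k|37↦f(k): 37:1 1:1  a_37=2
q^38  k|38↦f(k): 1:1 2:1 19:1 38:1  a_38=4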